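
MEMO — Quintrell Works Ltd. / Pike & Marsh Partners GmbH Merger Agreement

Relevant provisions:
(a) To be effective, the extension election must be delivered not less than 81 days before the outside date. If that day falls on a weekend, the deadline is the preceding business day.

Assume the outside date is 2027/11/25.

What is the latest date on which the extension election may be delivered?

2027/09/03

Counting back 81 calendar days from 2027/11/25 gives 2027/09/05. That is a Sunday, so the deadline moves back to Friday, 2027/09/03.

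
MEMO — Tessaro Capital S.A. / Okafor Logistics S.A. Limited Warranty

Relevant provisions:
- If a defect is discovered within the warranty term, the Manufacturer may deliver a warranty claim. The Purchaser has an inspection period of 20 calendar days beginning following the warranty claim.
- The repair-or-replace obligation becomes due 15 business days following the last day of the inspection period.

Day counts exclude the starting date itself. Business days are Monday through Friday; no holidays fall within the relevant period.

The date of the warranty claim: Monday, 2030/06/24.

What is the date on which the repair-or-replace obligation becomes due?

2030/08/02

The last day of the inspection period: 20 calendar days after 2030/06/24 is 2030/07/14.
From Sunday, 2030/07/14, 15 business days (Jul 15, Jul 16, Jul 17, Jul 18, …, Jul 31, Aug 1, Aug 2, skipping weekends) brings us to Friday, 2030/08/02, which is the date on which the repair-or-replace obligation becomes due.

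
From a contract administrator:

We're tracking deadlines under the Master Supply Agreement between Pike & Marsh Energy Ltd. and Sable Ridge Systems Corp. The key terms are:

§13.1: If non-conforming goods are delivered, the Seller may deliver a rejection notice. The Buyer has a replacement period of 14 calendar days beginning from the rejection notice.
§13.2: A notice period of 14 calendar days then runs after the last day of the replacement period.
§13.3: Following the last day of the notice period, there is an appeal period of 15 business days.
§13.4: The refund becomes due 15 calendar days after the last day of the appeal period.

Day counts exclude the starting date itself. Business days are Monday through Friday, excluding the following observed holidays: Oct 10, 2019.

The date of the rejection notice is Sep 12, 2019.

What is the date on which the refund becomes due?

The last day of the replacement period: 14 calendar days after Sep 12, 2019 is Sep 26, 2019.
The last day of the notice period: 14 calendar days after Sep 26, 2019 is Oct 10, 2019.
The last day of the appeal period: counting 15 business days from Thursday, Oct 10, 2019 (Oct 11, Oct 14, Oct 15, Oct 16, …, Oct 29, Oct 30, Oct 31, skipping weekends) reaches Thursday, Oct 31, 2019.
The date on which the refund becomes due: 15 calendar days after Oct 31, 2019 is Nov 15, 2019.

Nov 15, 2019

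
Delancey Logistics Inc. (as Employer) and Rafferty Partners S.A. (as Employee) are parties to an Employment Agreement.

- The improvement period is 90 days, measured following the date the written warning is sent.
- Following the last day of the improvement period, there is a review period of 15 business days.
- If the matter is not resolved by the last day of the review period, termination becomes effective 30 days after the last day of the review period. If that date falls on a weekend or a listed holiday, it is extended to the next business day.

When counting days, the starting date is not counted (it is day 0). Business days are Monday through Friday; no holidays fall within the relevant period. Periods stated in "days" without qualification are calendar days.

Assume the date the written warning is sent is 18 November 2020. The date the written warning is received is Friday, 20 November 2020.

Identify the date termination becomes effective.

8 April 2021

Adding 90 calendar days to 18 November 2020 gives 16 February 2021, which is the last day of the improvement period.
From Tuesday, 16 February 2021, 15 business days (Feb 17, Feb 18, Feb 19, Feb 22, …, Mar 5, Mar 8, Mar 9, skipping weekends) brings us to Tuesday, 9 March 2021, which is the last day of the review period.
The date termination becomes effective: 30 calendar days after 9 March 2021 is 8 April 2021. 8 April 2021 is a Thursday, so no roll-forward applies.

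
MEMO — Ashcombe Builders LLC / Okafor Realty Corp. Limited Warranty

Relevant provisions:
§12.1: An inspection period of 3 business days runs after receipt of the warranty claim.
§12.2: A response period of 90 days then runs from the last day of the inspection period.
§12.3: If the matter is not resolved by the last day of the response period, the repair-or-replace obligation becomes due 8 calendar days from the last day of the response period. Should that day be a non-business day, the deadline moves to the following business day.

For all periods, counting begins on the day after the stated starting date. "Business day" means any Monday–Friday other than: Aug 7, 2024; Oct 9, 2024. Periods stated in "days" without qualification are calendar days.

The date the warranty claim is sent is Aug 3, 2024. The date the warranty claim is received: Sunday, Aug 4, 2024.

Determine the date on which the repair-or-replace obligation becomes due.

Nov 14, 2024

From Sunday, Aug 4, 2024, 3 business days (Aug 5, Aug 6, Aug 8, skipping weekends and the listed holiday on Aug 7) brings us to Thursday, Aug 8, 2024, which is the last day of the inspection period.
The last day of the response period: Aug 8, 2024 + 90 days = Nov 6, 2024.
The date on which the repair-or-replace obligation becomes due: Nov 6, 2024 + 8 days = Nov 14, 2024. Nov 14, 2024 is a Thursday and is not a listed holiday, so no roll-forward applies.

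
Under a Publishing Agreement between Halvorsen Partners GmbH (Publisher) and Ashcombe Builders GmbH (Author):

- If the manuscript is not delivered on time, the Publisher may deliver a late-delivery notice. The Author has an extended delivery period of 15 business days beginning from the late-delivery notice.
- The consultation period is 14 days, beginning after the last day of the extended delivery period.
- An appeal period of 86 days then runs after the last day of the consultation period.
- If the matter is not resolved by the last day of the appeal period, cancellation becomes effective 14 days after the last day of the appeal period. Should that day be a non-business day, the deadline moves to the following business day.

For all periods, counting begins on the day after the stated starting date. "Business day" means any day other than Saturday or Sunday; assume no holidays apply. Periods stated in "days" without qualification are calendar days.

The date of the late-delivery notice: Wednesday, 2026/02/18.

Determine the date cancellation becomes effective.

2026/07/03

The last day of the extended delivery period: counting 15 business days from Wednesday, 2026/02/18 (Feb 19, Feb 20, Feb 23, Feb 24, …, Mar 9, Mar 10, Mar 11, skipping weekends) reaches Wednesday, 2026/03/11.
The last day of the consultation period: 14 calendar days after 2026/03/11 is 2026/03/25.
Adding 86 calendar days to 2026/03/25 gives 2026/06/19, which is the last day of the appeal period.
The date cancellation becomes effective: 2026/06/19 + 14 days = 2026/07/03. 2026/07/03 is a Friday, so no roll-forward applies.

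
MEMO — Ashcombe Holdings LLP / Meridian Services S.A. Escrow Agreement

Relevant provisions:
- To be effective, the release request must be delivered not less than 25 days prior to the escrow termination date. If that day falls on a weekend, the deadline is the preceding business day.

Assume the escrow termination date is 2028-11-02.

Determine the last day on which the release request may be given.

Counting back 25 calendar days from 2028-11-02 gives 2028-10-08. That is a Sunday, so the deadline moves back to Friday, 2028-10-06.

2028-10-06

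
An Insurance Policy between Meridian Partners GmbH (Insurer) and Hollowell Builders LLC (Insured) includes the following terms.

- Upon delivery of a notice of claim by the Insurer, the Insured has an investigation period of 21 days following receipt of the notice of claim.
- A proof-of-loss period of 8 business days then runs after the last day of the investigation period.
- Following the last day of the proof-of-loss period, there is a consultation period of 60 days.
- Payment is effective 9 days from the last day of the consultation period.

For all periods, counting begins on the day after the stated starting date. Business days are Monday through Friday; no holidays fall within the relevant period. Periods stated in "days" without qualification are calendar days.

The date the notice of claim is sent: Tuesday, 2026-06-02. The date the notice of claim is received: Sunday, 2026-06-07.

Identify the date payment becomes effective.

The last day of the investigation period: 21 calendar days after 2026-06-07 is 2026-06-28.
From Sunday, 2026-06-28, 8 business days (Jun 29, Jun 30, Jul 1, Jul 2, Jul 3, Jul 6, Jul 7, Jul 8, skipping weekends) brings us to Wednesday, 2026-07-08, which is the last day of the proof-of-loss period.
Adding 60 calendar days to 2026-07-08 gives 2026-09-06, which is the last day of the consultation period.
Adding 9 calendar days to 2026-09-06 gives 2026-09-15, which is the date payment becomes effective.

2026-09-15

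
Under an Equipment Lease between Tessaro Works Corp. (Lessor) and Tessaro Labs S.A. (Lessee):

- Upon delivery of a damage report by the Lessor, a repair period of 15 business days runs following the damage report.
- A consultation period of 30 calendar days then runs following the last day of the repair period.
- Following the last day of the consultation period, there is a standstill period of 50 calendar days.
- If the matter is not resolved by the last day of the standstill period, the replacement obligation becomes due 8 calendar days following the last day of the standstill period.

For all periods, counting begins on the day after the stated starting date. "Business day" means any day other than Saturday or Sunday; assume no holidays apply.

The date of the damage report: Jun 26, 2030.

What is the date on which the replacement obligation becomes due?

The last day of the repair period: 15 business days after Wednesday, Jun 26, 2030, skipping weekends — Jun 27, Jun 28, Jul 1, Jul 2, …, Jul 15, Jul 16, Jul 17 — lands on Wednesday, Jul 17, 2030.
Adding 30 calendar days to Jul 17, 2030 gives Aug 16, 2030, which is the last day of the consultation period.
Adding 50 calendar days to Aug 16, 2030 gives Oct 5, 2030, which is the last day of the standstill period.
The date on which the replacement obligation becomes due: Oct 5, 2030 + 8 days = Oct 13, 2030.

Oct 13, 2030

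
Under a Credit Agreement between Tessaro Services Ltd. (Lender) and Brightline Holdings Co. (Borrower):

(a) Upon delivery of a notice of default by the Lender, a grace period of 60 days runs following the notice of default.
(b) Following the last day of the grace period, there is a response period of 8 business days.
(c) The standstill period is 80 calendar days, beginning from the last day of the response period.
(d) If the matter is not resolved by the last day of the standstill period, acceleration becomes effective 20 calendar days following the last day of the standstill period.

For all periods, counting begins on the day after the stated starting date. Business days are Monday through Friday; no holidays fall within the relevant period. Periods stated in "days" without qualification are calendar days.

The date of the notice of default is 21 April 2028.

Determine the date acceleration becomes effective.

Adding 60 calendar days to 21 April 2028 gives 20 June 2028, which is the last day of the grace period.
The last day of the response period: 8 business days after Tuesday, 20 June 2028, skipping weekends — Jun 21, Jun 22, Jun 23, Jun 26, Jun 27, Jun 28, Jun 29, Jun 30 — lands on Friday, 30 June 2028.
The last day of the standstill period: 30 June 2028 + 80 days = 18 September 2028.
The date acceleration becomes effective: 20 calendar days after 18 September 2028 is 8 October 2028.

8 October 2028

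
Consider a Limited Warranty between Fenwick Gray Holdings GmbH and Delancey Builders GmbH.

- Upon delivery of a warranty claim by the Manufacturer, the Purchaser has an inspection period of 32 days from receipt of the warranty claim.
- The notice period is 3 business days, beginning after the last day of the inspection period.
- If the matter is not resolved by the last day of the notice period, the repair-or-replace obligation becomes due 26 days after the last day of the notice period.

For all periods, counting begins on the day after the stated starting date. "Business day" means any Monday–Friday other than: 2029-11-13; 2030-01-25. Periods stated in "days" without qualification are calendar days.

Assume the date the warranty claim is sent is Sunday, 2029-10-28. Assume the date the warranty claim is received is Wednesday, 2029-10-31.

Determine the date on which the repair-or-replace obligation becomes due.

The last day of the inspection period: 32 calendar days after 2029-10-31 is 2029-12-02.
The last day of the notice period: counting 3 business days from Sunday, 2029-12-02 (Dec 3, Dec 4, Dec 5, skipping weekends) reaches Wednesday, 2029-12-05.
Adding 26 calendar days to 2029-12-05 gives 2029-12-31, which is the date on which the repair-or-replace obligation becomes due.

2029-12-31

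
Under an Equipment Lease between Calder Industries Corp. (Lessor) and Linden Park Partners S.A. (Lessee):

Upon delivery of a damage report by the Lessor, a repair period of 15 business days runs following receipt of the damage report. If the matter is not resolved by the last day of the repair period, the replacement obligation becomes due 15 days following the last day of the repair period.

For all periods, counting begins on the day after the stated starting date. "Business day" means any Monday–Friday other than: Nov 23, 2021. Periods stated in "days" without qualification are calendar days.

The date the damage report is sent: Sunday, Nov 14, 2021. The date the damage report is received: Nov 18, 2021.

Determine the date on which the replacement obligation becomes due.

The last day of the repair period: counting 15 business days from Thursday, Nov 18, 2021 (Nov 19, Nov 22, Nov 24, Nov 25, …, Dec 8, Dec 9, Dec 10, skipping weekends and the listed holiday on Nov 23) reaches Friday, Dec 10, 2021.
The date on which the replacement obligation becomes due: Dec 10, 2021 + 15 days = Dec 25, 2021.

Dec 25, 2021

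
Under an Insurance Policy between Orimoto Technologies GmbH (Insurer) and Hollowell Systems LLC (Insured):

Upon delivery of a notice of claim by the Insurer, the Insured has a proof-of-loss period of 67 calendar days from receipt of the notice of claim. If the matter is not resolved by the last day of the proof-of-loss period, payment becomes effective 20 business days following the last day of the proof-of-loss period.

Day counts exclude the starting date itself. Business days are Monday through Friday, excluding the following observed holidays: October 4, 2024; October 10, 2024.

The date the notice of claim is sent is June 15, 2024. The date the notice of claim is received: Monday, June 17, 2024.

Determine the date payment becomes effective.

The last day of the proof-of-loss period: June 17, 2024 + 67 days = August 23, 2024.
The date payment becomes effective: counting 20 business days from Friday, August 23, 2024 (Aug 26, Aug 27, Aug 28, Aug 29, …, Sep 18, Sep 19, Sep 20, skipping weekends) reaches Friday, September 20, 2024.

September 20, 2024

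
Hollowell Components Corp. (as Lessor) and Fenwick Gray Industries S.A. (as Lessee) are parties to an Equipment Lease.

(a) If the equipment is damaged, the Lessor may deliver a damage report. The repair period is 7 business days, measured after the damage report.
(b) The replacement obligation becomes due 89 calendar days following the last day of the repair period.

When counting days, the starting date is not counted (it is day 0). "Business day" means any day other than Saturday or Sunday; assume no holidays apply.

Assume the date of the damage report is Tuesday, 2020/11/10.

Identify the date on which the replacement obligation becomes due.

2021/02/16

The last day of the repair period: counting 7 business days from Tuesday, 2020/11/10 (Nov 11, Nov 12, Nov 13, Nov 16, Nov 17, Nov 18, Nov 19, skipping weekends) reaches Thursday, 2020/11/19.
The date on which the replacement obligation becomes due: 2020/11/19 + 89 days = 2021/02/16.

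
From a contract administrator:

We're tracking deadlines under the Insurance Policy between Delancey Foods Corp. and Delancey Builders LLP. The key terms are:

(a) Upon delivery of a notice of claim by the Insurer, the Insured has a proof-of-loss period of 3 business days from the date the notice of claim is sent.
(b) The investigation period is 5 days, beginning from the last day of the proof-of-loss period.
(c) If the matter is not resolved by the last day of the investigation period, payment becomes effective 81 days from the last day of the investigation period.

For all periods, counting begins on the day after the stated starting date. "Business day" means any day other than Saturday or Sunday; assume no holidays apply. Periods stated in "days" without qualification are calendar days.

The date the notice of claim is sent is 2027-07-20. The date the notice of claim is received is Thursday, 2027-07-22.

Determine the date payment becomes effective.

The last day of the proof-of-loss period: counting 3 business days from Tuesday, 2027-07-20 (Jul 21, Jul 22, Jul 23, skipping weekends) reaches Friday, 2027-07-23.
The last day of the investigation period: 2027-07-23 + 5 days = 2027-07-28.
The date payment becomes effective: 2027-07-28 + 81 days = 2027-10-17.

2027-10-17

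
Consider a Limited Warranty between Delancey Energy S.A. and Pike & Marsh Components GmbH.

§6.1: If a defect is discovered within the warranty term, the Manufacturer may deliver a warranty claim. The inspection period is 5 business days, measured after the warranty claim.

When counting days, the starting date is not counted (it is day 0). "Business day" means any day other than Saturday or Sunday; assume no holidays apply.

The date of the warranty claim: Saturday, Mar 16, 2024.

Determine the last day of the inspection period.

Mar 22, 2024

From Saturday, Mar 16, 2024, 5 business days (Mar 18, Mar 19, Mar 20, Mar 21, Mar 22, skipping weekends) brings us to Friday, Mar 22, 2024, which is the last day of the inspection period.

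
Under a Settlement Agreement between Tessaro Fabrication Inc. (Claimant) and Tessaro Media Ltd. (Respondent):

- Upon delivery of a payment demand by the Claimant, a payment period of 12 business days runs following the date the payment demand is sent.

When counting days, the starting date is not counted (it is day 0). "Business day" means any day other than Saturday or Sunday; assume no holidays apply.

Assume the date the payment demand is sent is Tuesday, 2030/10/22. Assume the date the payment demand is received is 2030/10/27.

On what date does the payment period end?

The last day of the payment period: 12 business days after Tuesday, 2030/10/22, skipping weekends — Oct 23, Oct 24, Oct 25, Oct 28, …, Nov 5, Nov 6, Nov 7 — lands on Thursday, 2030/11/07.

2030/11/07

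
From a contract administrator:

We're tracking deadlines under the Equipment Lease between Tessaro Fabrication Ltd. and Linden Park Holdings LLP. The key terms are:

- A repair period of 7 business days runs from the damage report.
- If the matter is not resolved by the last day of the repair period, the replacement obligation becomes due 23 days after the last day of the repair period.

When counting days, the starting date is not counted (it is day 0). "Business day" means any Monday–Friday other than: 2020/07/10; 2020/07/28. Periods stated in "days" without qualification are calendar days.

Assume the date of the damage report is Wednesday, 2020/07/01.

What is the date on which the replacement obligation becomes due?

The last day of the repair period: 7 business days after Wednesday, 2020/07/01, skipping weekends and the listed holiday on Jul 10 — Jul 2, Jul 3, Jul 6, Jul 7, Jul 8, Jul 9, Jul 13 — lands on Monday, 2020/07/13.
Adding 23 calendar days to 2020/07/13 gives 2020/08/05, which is the date on which the replacement obligation becomes due.

2020/08/05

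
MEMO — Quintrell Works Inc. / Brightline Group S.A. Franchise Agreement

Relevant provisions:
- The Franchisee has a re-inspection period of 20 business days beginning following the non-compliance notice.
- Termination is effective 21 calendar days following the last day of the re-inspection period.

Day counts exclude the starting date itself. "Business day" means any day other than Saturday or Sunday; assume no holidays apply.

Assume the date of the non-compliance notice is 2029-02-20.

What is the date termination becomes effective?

The last day of the re-inspection period: counting 20 business days from Tuesday, 2029-02-20 (Feb 21, Feb 22, Feb 23, Feb 26, …, Mar 16, Mar 19, Mar 20, skipping weekends) reaches Tuesday, 2029-03-20.
Adding 21 calendar days to 2029-03-20 gives 2029-04-10, which is the date termination becomes effective.

2029-04-10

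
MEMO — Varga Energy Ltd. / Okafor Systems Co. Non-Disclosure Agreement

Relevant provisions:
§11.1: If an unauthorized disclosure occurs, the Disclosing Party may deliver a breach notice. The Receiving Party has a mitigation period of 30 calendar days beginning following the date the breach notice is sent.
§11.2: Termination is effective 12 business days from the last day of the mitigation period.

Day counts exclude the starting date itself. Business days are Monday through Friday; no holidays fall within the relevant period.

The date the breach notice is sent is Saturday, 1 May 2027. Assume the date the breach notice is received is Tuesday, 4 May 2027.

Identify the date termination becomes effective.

Adding 30 calendar days to 1 May 2027 gives 31 May 2027, which is the last day of the mitigation period.
From Monday, 31 May 2027, 12 business days (Jun 1, Jun 2, Jun 3, Jun 4, …, Jun 14, Jun 15, Jun 16, skipping weekends) brings us to Wednesday, 16 June 2027, which is the date termination becomes effective.

16 June 2027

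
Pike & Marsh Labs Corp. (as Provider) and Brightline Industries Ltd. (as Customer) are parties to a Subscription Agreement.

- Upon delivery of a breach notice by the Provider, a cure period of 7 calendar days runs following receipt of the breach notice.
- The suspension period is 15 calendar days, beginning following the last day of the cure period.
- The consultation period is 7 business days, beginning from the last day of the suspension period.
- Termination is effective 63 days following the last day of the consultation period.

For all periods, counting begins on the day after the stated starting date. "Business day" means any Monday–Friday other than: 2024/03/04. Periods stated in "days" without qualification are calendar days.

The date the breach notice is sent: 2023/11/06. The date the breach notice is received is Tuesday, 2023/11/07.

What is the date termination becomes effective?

The last day of the cure period: 2023/11/07 + 7 days = 2023/11/14.
Adding 15 calendar days to 2023/11/14 gives 2023/11/29, which is the last day of the suspension period.
The last day of the consultation period: counting 7 business days from Wednesday, 2023/11/29 (Nov 30, Dec 1, Dec 4, Dec 5, Dec 6, Dec 7, Dec 8, skipping weekends) reaches Friday, 2023/12/08.
Adding 63 calendar days to 2023/12/08 gives 2024/02/09, which is the date termination becomes effective.

2024/02/09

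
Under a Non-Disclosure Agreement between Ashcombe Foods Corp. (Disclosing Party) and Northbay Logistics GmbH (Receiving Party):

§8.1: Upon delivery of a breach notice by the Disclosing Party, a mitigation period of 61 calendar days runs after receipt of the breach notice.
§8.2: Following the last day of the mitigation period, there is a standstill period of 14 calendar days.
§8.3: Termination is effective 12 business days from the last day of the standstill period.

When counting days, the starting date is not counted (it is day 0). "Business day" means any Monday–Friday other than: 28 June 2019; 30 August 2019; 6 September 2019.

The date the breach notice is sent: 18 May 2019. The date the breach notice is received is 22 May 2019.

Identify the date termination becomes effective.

The last day of the mitigation period: 22 May 2019 + 61 days = 22 July 2019.
Adding 14 calendar days to 22 July 2019 gives 5 August 2019, which is the last day of the standstill period.
The date termination becomes effective: counting 12 business days from Monday, 5 August 2019 (Aug 6, Aug 7, Aug 8, Aug 9, …, Aug 19, Aug 20, Aug 21, skipping weekends) reaches Wednesday, 21 August 2019.

21 August 2019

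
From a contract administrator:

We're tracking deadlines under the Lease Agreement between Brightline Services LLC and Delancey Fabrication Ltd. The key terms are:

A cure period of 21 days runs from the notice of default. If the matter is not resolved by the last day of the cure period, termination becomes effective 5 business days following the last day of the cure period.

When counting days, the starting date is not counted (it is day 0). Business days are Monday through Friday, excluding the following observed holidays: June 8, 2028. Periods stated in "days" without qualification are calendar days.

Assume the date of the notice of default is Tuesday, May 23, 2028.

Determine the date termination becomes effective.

June 20, 2028

The last day of the cure period: 21 calendar days after May 23, 2028 is June 13, 2028.
From Tuesday, June 13, 2028, 5 business days (Jun 14, Jun 15, Jun 16, Jun 19, Jun 20, skipping weekends) brings us to Tuesday, June 20, 2028, which is the date termination becomes effective.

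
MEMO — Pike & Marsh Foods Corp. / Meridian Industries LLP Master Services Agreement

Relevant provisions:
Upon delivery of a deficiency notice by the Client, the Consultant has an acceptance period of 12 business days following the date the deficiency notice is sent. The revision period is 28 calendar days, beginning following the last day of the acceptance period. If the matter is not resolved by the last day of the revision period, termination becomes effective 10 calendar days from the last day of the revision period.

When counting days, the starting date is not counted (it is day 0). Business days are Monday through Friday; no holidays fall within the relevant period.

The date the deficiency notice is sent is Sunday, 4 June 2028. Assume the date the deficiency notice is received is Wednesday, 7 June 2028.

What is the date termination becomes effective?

28 July 2028

The last day of the acceptance period: 12 business days after Sunday, 4 June 2028, skipping weekends — Jun 5, Jun 6, Jun 7, Jun 8, …, Jun 16, Jun 19, Jun 20 — lands on Tuesday, 20 June 2028.
The last day of the revision period: 28 calendar days after 20 June 2028 is 18 July 2028.
The date termination becomes effective: 18 July 2028 + 10 days = 28 July 2028.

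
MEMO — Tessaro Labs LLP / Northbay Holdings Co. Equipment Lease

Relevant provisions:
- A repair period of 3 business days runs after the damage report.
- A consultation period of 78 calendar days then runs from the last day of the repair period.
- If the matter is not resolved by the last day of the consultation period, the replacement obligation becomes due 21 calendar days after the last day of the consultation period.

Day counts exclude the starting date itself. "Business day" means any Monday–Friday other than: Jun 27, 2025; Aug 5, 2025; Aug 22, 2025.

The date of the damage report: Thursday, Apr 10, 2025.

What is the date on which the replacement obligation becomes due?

Jul 23, 2025

From Thursday, Apr 10, 2025, 3 business days (Apr 11, Apr 14, Apr 15, skipping weekends) brings us to Tuesday, Apr 15, 2025, which is the last day of the repair period.
The last day of the consultation period: Apr 15, 2025 + 78 days = Jul 2, 2025.
The date on which the replacement obligation becomes due: Jul 2, 2025 + 21 days = Jul 23, 2025.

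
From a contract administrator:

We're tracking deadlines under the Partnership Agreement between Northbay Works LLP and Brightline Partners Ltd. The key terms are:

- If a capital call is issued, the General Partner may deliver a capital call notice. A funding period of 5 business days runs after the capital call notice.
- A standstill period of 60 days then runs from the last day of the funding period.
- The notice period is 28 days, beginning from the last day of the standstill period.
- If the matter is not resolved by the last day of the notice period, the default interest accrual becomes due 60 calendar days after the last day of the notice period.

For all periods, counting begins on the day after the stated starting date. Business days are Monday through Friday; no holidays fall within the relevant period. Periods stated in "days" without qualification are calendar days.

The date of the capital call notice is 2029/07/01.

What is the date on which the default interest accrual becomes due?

2029/12/01

The last day of the funding period: 5 business days after Sunday, 2029/07/01, skipping weekends — Jul 2, Jul 3, Jul 4, Jul 5, Jul 6 — lands on Friday, 2029/07/06.
The last day of the standstill period: 2029/07/06 + 60 days = 2029/09/04.
The last day of the notice period: 28 calendar days after 2029/09/04 is 2029/10/02.
The date on which the default interest accrual becomes due: 2029/10/02 + 60 days = 2029/12/01.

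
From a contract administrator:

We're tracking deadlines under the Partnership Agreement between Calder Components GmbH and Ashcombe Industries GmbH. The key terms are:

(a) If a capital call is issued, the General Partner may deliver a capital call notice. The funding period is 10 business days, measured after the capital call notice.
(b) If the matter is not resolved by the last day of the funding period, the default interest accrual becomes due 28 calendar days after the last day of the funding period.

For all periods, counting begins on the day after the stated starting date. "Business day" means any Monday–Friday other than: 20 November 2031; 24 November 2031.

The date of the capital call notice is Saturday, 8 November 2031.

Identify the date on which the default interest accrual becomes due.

The last day of the funding period: 10 business days after Saturday, 8 November 2031, skipping weekends and the listed holidays on Nov 20, Nov 24 — Nov 10, Nov 11, Nov 12, Nov 13, Nov 14, Nov 17, Nov 18, Nov 19, Nov 21, Nov 25 — lands on Tuesday, 25 November 2031.
The date on which the default interest accrual becomes due: 28 calendar days after 25 November 2031 is 23 December 2031.

23 December 2031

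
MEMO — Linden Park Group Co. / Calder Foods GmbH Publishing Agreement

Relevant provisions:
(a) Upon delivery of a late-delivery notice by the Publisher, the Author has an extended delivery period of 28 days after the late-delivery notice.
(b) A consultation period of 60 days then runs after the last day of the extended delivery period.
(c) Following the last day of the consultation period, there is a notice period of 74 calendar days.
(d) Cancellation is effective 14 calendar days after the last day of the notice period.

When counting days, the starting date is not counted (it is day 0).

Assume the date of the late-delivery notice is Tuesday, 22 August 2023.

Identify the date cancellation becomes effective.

14 February 2024

The last day of the extended delivery period: 22 August 2023 + 28 days = 19 September 2023.
Adding 60 calendar days to 19 September 2023 gives 18 November 2023, which is the last day of the consultation period.
Adding 74 calendar days to 18 November 2023 gives 31 January 2024, which is the last day of the notice period.
The date cancellation becomes effective: 31 January 2024 + 14 days = 14 February 2024.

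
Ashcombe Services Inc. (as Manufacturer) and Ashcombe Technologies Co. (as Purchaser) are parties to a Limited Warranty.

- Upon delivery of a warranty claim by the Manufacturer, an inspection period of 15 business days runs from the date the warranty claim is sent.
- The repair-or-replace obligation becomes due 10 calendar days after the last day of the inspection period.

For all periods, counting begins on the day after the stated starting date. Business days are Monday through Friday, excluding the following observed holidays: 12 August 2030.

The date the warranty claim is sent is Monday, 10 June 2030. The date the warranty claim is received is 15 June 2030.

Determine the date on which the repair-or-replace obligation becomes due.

11 July 2030

The last day of the inspection period: 15 business days after Monday, 10 June 2030, skipping weekends — Jun 11, Jun 12, Jun 13, Jun 14, …, Jun 27, Jun 28, Jul 1 — lands on Monday, 1 July 2030.
Adding 10 calendar days to 1 July 2030 gives 11 July 2030, which is the date on which the repair-or-replace obligation becomes due.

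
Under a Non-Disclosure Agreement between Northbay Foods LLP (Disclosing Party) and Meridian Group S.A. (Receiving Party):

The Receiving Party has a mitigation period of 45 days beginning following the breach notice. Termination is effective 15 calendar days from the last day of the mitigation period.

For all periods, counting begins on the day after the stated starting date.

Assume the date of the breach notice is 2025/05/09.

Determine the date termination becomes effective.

Adding 45 calendar days to 2025/05/09 gives 2025/06/23, which is the last day of the mitigation period.
The date termination becomes effective: 2025/06/23 + 15 days = 2025/07/08.

2025/07/08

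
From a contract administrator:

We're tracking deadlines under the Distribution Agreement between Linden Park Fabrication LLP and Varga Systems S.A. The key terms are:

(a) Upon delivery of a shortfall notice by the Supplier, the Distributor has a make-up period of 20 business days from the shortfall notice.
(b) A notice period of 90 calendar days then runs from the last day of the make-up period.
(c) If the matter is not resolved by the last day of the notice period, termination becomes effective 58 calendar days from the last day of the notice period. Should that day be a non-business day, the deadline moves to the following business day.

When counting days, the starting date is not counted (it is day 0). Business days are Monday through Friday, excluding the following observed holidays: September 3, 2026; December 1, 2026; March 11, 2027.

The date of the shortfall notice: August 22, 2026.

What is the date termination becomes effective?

From Saturday, August 22, 2026, 20 business days (Aug 24, Aug 25, Aug 26, Aug 27, …, Sep 17, Sep 18, Sep 21, skipping weekends and the listed holiday on Sep 3) brings us to Monday, September 21, 2026, which is the last day of the make-up period.
The last day of the notice period: September 21, 2026 + 90 days = December 20, 2026.
Adding 58 calendar days to December 20, 2026 gives February 16, 2027, which is the date termination becomes effective. February 16, 2027 is a Tuesday and is not a listed holiday, so no roll-forward applies.

February 16, 2027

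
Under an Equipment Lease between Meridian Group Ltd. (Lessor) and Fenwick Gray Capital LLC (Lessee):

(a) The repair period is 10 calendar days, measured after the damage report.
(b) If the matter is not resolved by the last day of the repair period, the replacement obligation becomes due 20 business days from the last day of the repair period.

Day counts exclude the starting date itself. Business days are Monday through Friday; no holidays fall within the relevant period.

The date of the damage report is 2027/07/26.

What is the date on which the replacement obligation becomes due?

2027/09/02

The last day of the repair period: 10 calendar days after 2027/07/26 is 2027/08/05.
The date on which the replacement obligation becomes due: counting 20 business days from Thursday, 2027/08/05 (Aug 6, Aug 9, Aug 10, Aug 11, …, Aug 31, Sep 1, Sep 2, skipping weekends) reaches Thursday, 2027/09/02.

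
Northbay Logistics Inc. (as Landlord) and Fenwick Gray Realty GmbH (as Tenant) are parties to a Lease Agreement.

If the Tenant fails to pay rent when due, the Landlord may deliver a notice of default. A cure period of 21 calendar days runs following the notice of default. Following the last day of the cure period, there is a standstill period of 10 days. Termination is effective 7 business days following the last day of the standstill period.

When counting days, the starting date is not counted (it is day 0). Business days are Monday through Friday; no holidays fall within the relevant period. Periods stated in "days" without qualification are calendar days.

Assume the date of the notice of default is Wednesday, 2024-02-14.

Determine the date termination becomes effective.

Adding 21 calendar days to 2024-02-14 gives 2024-03-06, which is the last day of the cure period.
The last day of the standstill period: 2024-03-06 + 10 days = 2024-03-16.
From Saturday, 2024-03-16, 7 business days (Mar 18, Mar 19, Mar 20, Mar 21, Mar 22, Mar 25, Mar 26, skipping weekends) brings us to Tuesday, 2024-03-26, which is the date termination becomes effective.

2024-03-26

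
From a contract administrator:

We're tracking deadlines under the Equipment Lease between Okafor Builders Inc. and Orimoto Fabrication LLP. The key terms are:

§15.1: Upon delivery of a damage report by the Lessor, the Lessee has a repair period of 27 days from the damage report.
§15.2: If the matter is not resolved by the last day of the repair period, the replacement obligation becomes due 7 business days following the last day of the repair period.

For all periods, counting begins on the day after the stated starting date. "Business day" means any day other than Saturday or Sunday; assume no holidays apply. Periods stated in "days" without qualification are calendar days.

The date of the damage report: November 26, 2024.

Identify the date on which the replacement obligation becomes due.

January 1, 2025

The last day of the repair period: November 26, 2024 + 27 days = December 23, 2024.
From Monday, December 23, 2024, 7 business days (Dec 24, Dec 25, Dec 26, Dec 27, Dec 30, Dec 31, Jan 1, skipping weekends) brings us to Wednesday, January 1, 2025, which is the date on which the replacement obligation becomes due.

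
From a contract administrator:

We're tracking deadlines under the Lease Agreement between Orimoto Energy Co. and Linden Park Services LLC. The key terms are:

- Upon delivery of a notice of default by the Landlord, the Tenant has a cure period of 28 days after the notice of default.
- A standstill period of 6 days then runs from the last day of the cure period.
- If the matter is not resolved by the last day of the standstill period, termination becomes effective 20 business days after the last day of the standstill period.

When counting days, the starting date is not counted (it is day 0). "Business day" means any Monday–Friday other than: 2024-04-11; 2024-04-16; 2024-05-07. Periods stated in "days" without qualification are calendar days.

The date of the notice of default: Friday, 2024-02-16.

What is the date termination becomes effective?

The last day of the cure period: 28 calendar days after 2024-02-16 is 2024-03-15.
The last day of the standstill period: 2024-03-15 + 6 days = 2024-03-21.
The date termination becomes effective: 20 business days after Thursday, 2024-03-21, skipping weekends and the listed holidays on Apr 11, Apr 16 — Mar 22, Mar 25, Mar 26, Mar 27, …, Apr 18, Apr 19, Apr 22 — lands on Monday, 2024-04-22.

2024-04-22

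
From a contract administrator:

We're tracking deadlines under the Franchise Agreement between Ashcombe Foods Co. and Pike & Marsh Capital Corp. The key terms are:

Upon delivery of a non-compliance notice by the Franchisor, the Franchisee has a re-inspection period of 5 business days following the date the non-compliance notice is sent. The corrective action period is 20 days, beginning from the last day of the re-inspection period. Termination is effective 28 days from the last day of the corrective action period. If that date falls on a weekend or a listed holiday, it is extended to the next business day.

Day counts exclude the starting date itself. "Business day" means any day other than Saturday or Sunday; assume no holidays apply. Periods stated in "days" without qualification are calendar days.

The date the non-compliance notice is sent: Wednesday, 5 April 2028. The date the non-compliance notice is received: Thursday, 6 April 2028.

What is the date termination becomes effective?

From Wednesday, 5 April 2028, 5 business days (Apr 6, Apr 7, Apr 10, Apr 11, Apr 12, skipping weekends) brings us to Wednesday, 12 April 2028, which is the last day of the re-inspection period.
Adding 20 calendar days to 12 April 2028 gives 2 May 2028, which is the last day of the corrective action period.
Adding 28 calendar days to 2 May 2028 gives 30 May 2028, which is the date termination becomes effective. 30 May 2028 is a Tuesday, so no roll-forward applies.

30 May 2028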